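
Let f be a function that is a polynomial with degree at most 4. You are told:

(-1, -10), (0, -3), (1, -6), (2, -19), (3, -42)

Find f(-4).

-91

First differences: 7, -3, -13, -23. Second differences: -10, -10, -10.
Level-2 differences are constant, so f has degree 2.
Fitting a degree-2 polynomial gives f(x) = -5x² + 2x - 3.
Then f(-4) = -91.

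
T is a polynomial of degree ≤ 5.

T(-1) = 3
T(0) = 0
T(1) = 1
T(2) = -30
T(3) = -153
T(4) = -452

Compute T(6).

First differences: -3, 1, -31, -123, -299. Second differences: 4, -32, -92, -176. Third differences: -36, -60, -84. Fourth differences: -24, -24.
Level-4 differences are constant, so T has degree 4.
Fitting a degree-4 polynomial gives T(m) = -m^4 - 4m³ + 3m² + 3m.
Then T(6) = -2034.

-2034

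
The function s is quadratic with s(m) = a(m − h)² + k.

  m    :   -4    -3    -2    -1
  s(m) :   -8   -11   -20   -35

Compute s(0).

-56

First differences -3, -9, -15; second difference -6 = 2a, so a = -3.
Expanding, the m-coefficient is −2ah = 6h; matching it to the data gives h = -4, and then k = -8.
So s(m) = -3(m + 4)² − 8.
s(0) = -3·4² − 8 = -56.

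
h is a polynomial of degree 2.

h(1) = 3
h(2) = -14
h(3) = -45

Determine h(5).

-149

Write h(t) = at² + bt + c; the 3 given values yield a linear system in the 3 coefficients.
Solving, h(t) = -7t² + 4t + 6.
Then h(5) = -149.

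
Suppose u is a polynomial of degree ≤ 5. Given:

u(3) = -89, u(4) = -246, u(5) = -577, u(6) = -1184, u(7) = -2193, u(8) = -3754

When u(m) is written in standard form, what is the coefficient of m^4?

-1

First differences: -157, -331, -607, -1009, -1561. Second differences: -174, -276, -402, -552. Third differences: -102, -126, -150. Fourth differences: -24, -24.
Level-4 differences are constant, so u has degree 4.
Fitting a degree-4 polynomial gives u(m) = -m^4 + m³ - 2m² - 5m - 2.
The coefficient of m^4 is -1.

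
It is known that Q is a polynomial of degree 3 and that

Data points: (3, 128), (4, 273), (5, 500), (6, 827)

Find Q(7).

Write Q(m) = am³ + bm² + cm + d; the 4 given values yield a linear system in the 4 coefficients.
Solving, Q(m) = 3m³ + 5m² - m + 5.
Then Q(7) = 1272.

1272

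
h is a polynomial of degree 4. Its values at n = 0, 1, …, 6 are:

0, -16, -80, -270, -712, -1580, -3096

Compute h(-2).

-40

First differences: -16, -64, -190, -442, -868, -1516. Second differences: -48, -126, -252, -426, -648. Third differences: -78, -126, -174, -222. Fourth differences: -48, -48, -48.
Level-4 differences are constant, so h has degree 4.
Fitting a degree-4 polynomial gives h(n) = -2n^4 - n³ - 7n² - 6n.
Then h(-2) = -40.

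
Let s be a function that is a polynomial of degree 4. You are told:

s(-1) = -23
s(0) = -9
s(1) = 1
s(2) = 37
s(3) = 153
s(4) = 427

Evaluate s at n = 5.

First differences: 14, 10, 36, 116, 274. Second differences: -4, 26, 80, 158. Third differences: 30, 54, 78. Fourth differences: 24, 24.
Level-4 differences are constant, so s has degree 4.
Fitting a degree-4 polynomial gives s(n) = n^4 + 3n³ - 3n² + 9n - 9.
Then s(5) = 961.

961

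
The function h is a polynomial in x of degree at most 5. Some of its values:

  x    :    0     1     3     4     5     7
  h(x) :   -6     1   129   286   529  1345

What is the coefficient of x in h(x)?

Write h(x) = ax^5 + bx^4 + cx³ + dx² + ex + p; the 6 given values yield a linear system in the 6 coefficients.
Solving, the top 2 coefficients vanish, and h(x) = 3x³ + 7x² - 3x - 6.
The coefficient of x is -3.

-3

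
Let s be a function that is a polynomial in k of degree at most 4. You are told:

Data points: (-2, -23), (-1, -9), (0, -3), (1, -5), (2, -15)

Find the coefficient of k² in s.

First differences: 14, 6, -2, -10. Second differences: -8, -8, -8.
Level-2 differences are constant, so s has degree 2.
Fitting a degree-2 polynomial gives s(k) = -4k² + 2k - 3.
The coefficient of k² is -4.

-4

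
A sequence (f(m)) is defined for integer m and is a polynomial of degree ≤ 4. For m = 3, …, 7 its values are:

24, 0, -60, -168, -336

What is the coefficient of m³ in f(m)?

-2

First differences: -24, -60, -108, -168. Second differences: -36, -48, -60. Third differences: -12, -12.
Level-3 differences are constant, so f has degree 3.
Fitting a degree-3 polynomial gives f(m) = -2m³ + 6m² + 8m.
The coefficient of m³ is -2.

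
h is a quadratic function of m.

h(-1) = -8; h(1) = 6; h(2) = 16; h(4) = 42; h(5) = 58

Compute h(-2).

Write h(m) = am² + bm + c; the 5 given values yield a linear system in the 3 coefficients.
Solving, h(m) = m² + 7m - 2.
Then h(-2) = -12.

-12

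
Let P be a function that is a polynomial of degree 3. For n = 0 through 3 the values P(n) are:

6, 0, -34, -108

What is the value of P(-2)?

Write P(n) = an³ + bn² + cn + d; the 4 given values yield a linear system in the 4 coefficients.
Solving, P(n) = -2n³ - 8n² + 4n + 6.
Then P(-2) = -18.

-18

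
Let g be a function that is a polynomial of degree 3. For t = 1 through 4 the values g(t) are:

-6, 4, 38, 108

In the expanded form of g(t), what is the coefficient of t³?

2

Write g(t) = at³ + bt² + ct + d; the 4 given values yield a linear system in the 4 coefficients.
Solving, g(t) = 2t³ - 4t - 4.
The coefficient of t³ is 2.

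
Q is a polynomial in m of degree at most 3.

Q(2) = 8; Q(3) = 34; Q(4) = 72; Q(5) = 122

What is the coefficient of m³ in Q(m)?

0

First differences: 26, 38, 50. Second differences: 12, 12.
Level-2 differences are constant, so Q has degree 2.
Fitting a degree-2 polynomial gives Q(m) = 6m² - 4m - 8.
The coefficient of m³ is 0.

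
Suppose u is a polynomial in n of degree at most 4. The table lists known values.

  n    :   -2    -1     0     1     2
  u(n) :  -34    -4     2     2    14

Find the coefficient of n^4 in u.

Write u(n) = an^4 + bn³ + cn² + dn + e; the 5 given values yield a linear system in the 5 coefficients.
Solving, the leading coefficient vanishes, and u(n) = 3n³ - 3n² + 2.
The coefficient of n^4 is 0.

0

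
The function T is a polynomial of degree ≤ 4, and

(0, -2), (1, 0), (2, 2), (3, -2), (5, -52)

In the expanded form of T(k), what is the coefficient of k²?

3

Write T(k) = ak^4 + bk³ + ck² + dk + e; the 5 given values yield a linear system in the 5 coefficients.
Solving, the leading coefficient vanishes, and T(k) = -k³ + 3k² - 2.
The coefficient of k² is 3.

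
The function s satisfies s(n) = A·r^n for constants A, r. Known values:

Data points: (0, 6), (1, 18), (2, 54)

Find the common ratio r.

3

Consecutive ratio: 18/6 = 3, and 54/18 = 3, so r = 3.
Then A·3^0 = 6 gives A = 6, and s(n) = 6·3^n.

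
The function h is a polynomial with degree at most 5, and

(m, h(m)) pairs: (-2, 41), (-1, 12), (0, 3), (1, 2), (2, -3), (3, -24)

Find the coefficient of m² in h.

4

Write h(m) = am^5 + bm^4 + cm³ + dm² + em + p; the 6 given values yield a linear system in the 6 coefficients.
Solving, the top 2 coefficients vanish, and h(m) = -2m³ + 4m² - 3m + 3.
The coefficient of m² is 4.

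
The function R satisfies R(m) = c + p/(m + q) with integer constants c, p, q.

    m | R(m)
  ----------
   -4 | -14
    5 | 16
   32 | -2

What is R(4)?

26

(R(m) − c)(m + q) = p for each data point; the three points give a linear system in c and q, then p follows.
Solving: c = -4, q = -2, p = 60, so R(m) = -4 + 60/(m − 2).
Then R(4) = -4 + 60/2 = 26.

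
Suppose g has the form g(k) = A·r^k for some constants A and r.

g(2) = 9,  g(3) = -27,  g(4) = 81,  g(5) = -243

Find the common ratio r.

Consecutive ratio: -27/9 = -3, and 81/(-27) = -3, so r = -3.
Then A·(-3)^2 = 9 gives A = 1, and g(k) = 1·(-3)^k.

-3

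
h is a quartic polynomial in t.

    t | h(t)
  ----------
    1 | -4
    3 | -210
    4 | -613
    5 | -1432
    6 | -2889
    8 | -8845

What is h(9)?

Write h(t) = at^4 + bt³ + ct² + dt + e; the 6 given values yield a linear system in the 5 coefficients.
Solving, h(t) = -2t^4 - t³ - 2t² - 2t + 3.
Then h(9) = -14028.

-14028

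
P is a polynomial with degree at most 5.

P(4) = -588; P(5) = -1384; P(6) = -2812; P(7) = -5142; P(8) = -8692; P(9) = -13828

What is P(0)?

-4

First differences: -796, -1428, -2330, -3550, -5136. Second differences: -632, -902, -1220, -1586. Third differences: -270, -318, -366. Fourth differences: -48, -48.
Level-4 differences are constant, so P has degree 4.
Fitting a degree-4 polynomial gives P(n) = -2n^4 - n³ + n² - 6n - 4.
The constant term is P(0) = -4.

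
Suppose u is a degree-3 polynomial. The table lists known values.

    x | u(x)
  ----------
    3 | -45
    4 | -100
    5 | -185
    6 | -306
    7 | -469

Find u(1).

-1

First differences: -55, -85, -121, -163. Second differences: -30, -36, -42. Third differences: -6, -6.
Level-3 differences are constant, so u has degree 3.
Fitting a degree-3 polynomial gives u(x) = -x³ - 3x² + 3x.
Then u(1) = -1.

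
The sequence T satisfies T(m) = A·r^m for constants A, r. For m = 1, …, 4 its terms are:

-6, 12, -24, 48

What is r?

-2

Consecutive ratio: 12/(-6) = -2, and -24/12 = -2, so r = -2.
Then A·(-2)^1 = -6 gives A = 3, and T(m) = 3·(-2)^m.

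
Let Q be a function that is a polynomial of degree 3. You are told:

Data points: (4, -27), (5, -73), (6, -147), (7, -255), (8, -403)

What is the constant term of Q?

First differences: -46, -74, -108, -148. Second differences: -28, -34, -40. Third differences: -6, -6.
Level-3 differences are constant, so Q has degree 3.
Fitting a degree-3 polynomial gives Q(x) = -x³ + x² + 6x - 3.
The constant term is Q(0) = -3.

-3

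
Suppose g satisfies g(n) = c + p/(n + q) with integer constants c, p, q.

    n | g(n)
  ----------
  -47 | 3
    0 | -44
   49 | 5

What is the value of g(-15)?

(g(n) − c)(n + q) = p for each data point; the three points give a linear system in c and q, then p follows.
Solving: c = 4, q = -1, p = 48, so g(n) = 4 + 48/(n − 1).
Then g(-15) = 4 + 48/(-16) = 1.

1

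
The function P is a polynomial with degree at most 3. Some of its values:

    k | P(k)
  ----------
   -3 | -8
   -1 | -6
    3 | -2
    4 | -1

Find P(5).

Write P(k) = ak³ + bk² + ck + d; the 4 given values yield a linear system in the 4 coefficients.
Solving, the top 2 coefficients vanish, and P(k) = k - 5.
Then P(5) = 0.

0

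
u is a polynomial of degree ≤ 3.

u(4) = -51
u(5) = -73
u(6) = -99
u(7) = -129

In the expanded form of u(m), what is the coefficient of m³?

0

First differences: -22, -26, -30. Second differences: -4, -4.
Level-2 differences are constant, so u has degree 2.
Fitting a degree-2 polynomial gives u(m) = -2m² - 4m - 3.
The coefficient of m³ is 0.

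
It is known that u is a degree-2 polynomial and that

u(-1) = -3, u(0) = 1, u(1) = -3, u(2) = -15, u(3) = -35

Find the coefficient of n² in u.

First differences: 4, -4, -12, -20. Second differences: -8, -8, -8.
Level-2 differences are constant, so u has degree 2.
Fitting a degree-2 polynomial gives u(n) = -4n² + 1.
The coefficient of n² is -4.

-4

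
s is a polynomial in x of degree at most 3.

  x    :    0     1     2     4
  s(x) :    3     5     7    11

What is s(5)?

13

Write s(x) = ax³ + bx² + cx + d; the 4 given values yield a linear system in the 4 coefficients.
Solving, the top 2 coefficients vanish, and s(x) = 2x + 3.
Then s(5) = 13.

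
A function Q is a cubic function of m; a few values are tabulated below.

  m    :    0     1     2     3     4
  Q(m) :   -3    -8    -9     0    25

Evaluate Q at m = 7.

First differences: -5, -1, 9, 25. Second differences: 4, 10, 16. Third differences: 6, 6.
Level-3 differences are constant, so Q has degree 3.
Fitting a degree-3 polynomial gives Q(m) = m³ - m² - 5m - 3.
Then Q(7) = 256.

256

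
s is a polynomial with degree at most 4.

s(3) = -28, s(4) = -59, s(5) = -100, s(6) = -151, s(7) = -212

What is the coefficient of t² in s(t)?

-5

First differences: -31, -41, -51, -61. Second differences: -10, -10, -10.
Level-2 differences are constant, so s has degree 2.
Fitting a degree-2 polynomial gives s(t) = -5t² + 4t + 5.
The coefficient of t² is -5.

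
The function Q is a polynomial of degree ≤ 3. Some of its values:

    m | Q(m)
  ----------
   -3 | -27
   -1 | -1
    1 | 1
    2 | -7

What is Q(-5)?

-77

Write Q(m) = am³ + bm² + cm + d; the 4 given values yield a linear system in the 4 coefficients.
Solving, the leading coefficient vanishes, and Q(m) = -3m² + m + 3.
Then Q(-5) = -77.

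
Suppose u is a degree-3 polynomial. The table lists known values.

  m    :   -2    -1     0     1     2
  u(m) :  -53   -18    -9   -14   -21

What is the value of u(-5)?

-434

Write u(m) = am³ + bm² + cm + d; the 5 given values yield a linear system in the 4 coefficients.
Solving, u(m) = 2m³ - 7m² - 9.
Then u(-5) = -434.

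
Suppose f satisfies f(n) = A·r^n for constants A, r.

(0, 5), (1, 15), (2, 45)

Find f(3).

135

Consecutive ratio: 15/5 = 3, and 45/15 = 3, so r = 3.
Then A·3^0 = 5 gives A = 5, and f(n) = 5·3^n.
f(3) = 5·3^3 = 135.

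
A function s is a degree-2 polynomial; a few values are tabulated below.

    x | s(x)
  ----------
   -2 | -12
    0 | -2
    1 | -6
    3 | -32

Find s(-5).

Write s(x) = ax² + bx + c; the 4 given values yield a linear system in the 3 coefficients.
Solving, s(x) = -3x² - x - 2.
Then s(-5) = -72.

-72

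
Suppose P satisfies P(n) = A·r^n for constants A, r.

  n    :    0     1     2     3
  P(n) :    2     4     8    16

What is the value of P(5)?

Consecutive ratio: 4/2 = 2, and 8/4 = 2, so r = 2.
Then A·2^0 = 2 gives A = 2, and P(n) = 2·2^n.
P(5) = 2·2^5 = 64.

64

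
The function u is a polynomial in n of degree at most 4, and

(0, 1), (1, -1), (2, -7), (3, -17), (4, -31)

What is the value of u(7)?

Write u(n) = an^4 + bn³ + cn² + dn + e; the 5 given values yield a linear system in the 5 coefficients.
Solving, the top 2 coefficients vanish, and u(n) = -2n² + 1.
Then u(7) = -97.

-97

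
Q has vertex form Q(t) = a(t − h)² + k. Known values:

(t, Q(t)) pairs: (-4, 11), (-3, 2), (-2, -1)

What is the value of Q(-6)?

First differences -9, -3; second difference 6 = 2a, so a = 3.
Expanding, the t-coefficient is −2ah = -6h; matching it to the data gives h = -2, and then k = -1.
So Q(t) = 3(t + 2)² − 1.
Q(-6) = 3·(-4)² − 1 = 47.

47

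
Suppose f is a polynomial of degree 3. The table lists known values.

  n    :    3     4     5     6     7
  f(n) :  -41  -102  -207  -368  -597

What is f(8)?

-906

First differences: -61, -105, -161, -229. Second differences: -44, -56, -68. Third differences: -12, -12.
Level-3 differences are constant, so f has degree 3.
Fitting a degree-3 polynomial gives f(n) = -2n³ + 2n² - n - 2.
Then f(8) = -906.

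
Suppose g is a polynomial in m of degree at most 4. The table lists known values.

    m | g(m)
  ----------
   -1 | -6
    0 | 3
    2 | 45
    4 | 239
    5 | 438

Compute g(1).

14

Write g(m) = am^4 + bm³ + cm² + dm + e; the 5 given values yield a linear system in the 5 coefficients.
Solving, the leading coefficient vanishes, and g(m) = 3m³ + m² + 7m + 3.
Then g(1) = 14.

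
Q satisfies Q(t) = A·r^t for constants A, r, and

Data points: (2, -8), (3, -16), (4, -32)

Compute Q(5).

-64

Consecutive ratio: -16/(-8) = 2, and -32/(-16) = 2, so r = 2.
Then A·2^2 = -8 gives A = -2, and Q(t) = -2·2^t.
Q(5) = -2·2^5 = -64.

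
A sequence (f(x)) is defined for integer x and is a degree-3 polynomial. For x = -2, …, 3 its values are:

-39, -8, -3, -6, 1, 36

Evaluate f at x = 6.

489

First differences: 31, 5, -3, 7, 35. Second differences: -26, -8, 10, 28. Third differences: 18, 18, 18.
Level-3 differences are constant, so f has degree 3.
Fitting a degree-3 polynomial gives f(x) = 3x³ - 4x² - 2x - 3.
Then f(6) = 489.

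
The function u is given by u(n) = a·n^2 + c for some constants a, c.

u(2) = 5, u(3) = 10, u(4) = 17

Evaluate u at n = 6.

37

From u(2) = 5 and u(3) = 10: 4a + c = 5 and 9a + c = 10.
Subtracting: 5a = 5, so a = 1; then c = 5 − 1·4 = 1.
So u(n) = 1n² + 1, and u(6) = 37.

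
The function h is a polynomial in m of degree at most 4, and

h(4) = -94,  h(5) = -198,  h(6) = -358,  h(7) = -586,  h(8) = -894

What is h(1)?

Write h(m) = am^4 + bm³ + cm² + dm + e; the 5 given values yield a linear system in the 5 coefficients.
Solving, the leading coefficient vanishes, and h(m) = -2m³ + 2m² + 2.
Then h(1) = 2.

2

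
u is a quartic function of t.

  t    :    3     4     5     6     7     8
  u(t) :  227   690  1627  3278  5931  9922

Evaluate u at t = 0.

First differences: 463, 937, 1651, 2653, 3991. Second differences: 474, 714, 1002, 1338. Third differences: 240, 288, 336. Fourth differences: 48, 48.
Level-4 differences are constant, so u has degree 4.
Fitting a degree-4 polynomial gives u(t) = 2t^4 + 4t³ - 5t² + 2.
Then u(0) = 2.

2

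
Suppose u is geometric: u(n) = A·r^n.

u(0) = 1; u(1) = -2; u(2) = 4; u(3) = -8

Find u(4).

16

Consecutive ratio: -2/1 = -2, and 4/(-2) = -2, so r = -2.
Then A·(-2)^0 = 1 gives A = 1, and u(n) = 1·(-2)^n.
u(4) = 1·(-2)^4 = 16.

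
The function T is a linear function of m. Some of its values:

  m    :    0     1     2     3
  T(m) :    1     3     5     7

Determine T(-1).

First differences: 2, 2, 2.
Level-1 differences are constant, so T has degree 1.
Fitting a degree-1 polynomial gives T(m) = 2m + 1.
Then T(-1) = -1.

-1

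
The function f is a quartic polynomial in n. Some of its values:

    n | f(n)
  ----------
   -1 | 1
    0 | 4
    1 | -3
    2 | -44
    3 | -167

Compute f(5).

-971

Write f(n) = an^4 + bn³ + cn² + dn + e; the 5 given values yield a linear system in the 5 coefficients.
Solving, f(n) = -n^4 - 2n³ - 4n² + 4.
Then f(5) = -971.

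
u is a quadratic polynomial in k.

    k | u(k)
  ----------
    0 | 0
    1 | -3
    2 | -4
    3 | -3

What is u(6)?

Write u(k) = ak² + bk + c; the 4 given values yield a linear system in the 3 coefficients.
Solving, u(k) = k² - 4k.
Then u(6) = 12.

12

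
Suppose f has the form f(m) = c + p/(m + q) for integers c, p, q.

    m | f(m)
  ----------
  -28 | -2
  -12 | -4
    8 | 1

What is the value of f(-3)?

23

(f(m) − c)(m + q) = p for each data point; the three points give a linear system in c and q, then p follows.
Solving: c = -1, q = 4, p = 24, so f(m) = -1 + 24/(m + 4).
Then f(-3) = -1 + 24/1 = 23.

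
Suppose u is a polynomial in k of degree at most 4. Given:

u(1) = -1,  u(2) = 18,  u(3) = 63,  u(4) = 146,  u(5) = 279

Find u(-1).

Write u(k) = ak^4 + bk³ + ck² + dk + e; the 5 given values yield a linear system in the 5 coefficients.
Solving, the leading coefficient vanishes, and u(k) = 2k³ + k² + 2k - 6.
Then u(-1) = -9.

-9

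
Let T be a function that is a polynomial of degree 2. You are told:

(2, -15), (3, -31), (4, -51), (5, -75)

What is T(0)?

Write T(m) = am² + bm + c; the 4 given values yield a linear system in the 3 coefficients.
Solving, T(m) = -2m² - 6m + 5.
The constant term is T(0) = 5.

5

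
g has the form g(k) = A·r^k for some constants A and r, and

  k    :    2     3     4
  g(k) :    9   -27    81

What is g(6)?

Consecutive ratio: -27/9 = -3, and 81/(-27) = -3, so r = -3.
Then A·(-3)^2 = 9 gives A = 1, and g(k) = 1·(-3)^k.
g(6) = 1·(-3)^6 = 729.

729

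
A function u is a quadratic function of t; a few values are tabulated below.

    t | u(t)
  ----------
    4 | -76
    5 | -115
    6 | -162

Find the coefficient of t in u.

-3

Write u(t) = at² + bt + c; the 3 given values yield a linear system in the 3 coefficients.
Solving, u(t) = -4t² - 3t.
The coefficient of t is -3.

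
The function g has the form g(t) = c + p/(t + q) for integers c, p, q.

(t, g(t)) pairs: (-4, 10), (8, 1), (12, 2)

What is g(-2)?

16

(g(t) − c)(t + q) = p for each data point; the three points give a linear system in c and q, then p follows.
Solving: c = 4, q = 0, p = -24, so g(t) = 4 − 24/(t + 0).
Then g(-2) = 4 − 24/(-2) = 16.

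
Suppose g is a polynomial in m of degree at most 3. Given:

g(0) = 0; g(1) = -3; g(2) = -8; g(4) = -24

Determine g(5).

-35

Write g(m) = am³ + bm² + cm + d; the 4 given values yield a linear system in the 4 coefficients.
Solving, the leading coefficient vanishes, and g(m) = -m² - 2m.
Then g(5) = -35.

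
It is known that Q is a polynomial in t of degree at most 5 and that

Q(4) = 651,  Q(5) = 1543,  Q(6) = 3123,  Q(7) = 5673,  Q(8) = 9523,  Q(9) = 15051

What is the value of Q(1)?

3

First differences: 892, 1580, 2550, 3850, 5528. Second differences: 688, 970, 1300, 1678. Third differences: 282, 330, 378. Fourth differences: 48, 48.
Level-4 differences are constant, so Q has degree 4.
Fitting a degree-4 polynomial gives Q(t) = 2t^4 + 3t³ - 3t² - 2t + 3.
Then Q(1) = 3.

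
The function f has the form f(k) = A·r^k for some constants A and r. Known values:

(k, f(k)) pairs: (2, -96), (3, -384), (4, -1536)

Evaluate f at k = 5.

Consecutive ratio: -384/(-96) = 4, and -1536/(-384) = 4, so r = 4.
Then A·4^2 = -96 gives A = -6, and f(k) = -6·4^k.
f(5) = -6·4^5 = -6144.

-6144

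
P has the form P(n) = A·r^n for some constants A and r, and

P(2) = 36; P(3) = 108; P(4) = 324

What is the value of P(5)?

972

Consecutive ratio: 108/36 = 3, and 324/108 = 3, so r = 3.
Then A·3^2 = 36 gives A = 4, and P(n) = 4·3^n.
P(5) = 4·3^5 = 972.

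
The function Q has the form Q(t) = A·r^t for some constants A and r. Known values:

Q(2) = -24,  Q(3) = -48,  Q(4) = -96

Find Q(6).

Consecutive ratio: -48/(-24) = 2, and -96/(-48) = 2, so r = 2.
Then A·2^2 = -24 gives A = -6, and Q(t) = -6·2^t.
Q(6) = -6·2^6 = -384.

-384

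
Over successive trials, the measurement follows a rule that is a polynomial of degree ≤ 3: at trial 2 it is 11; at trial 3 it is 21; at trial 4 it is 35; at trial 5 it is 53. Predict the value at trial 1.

Write the value at x as s(x).
Write s(x) = ax³ + bx² + cx + d; the 4 given values yield a linear system in the 4 coefficients.
Solving, the leading coefficient vanishes, and s(x) = 2x² + 3.
Then s(1) = 5.

5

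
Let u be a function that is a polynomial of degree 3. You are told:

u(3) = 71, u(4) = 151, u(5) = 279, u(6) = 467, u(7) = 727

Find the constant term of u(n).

First differences: 80, 128, 188, 260. Second differences: 48, 60, 72. Third differences: 12, 12.
Level-3 differences are constant, so u has degree 3.
Fitting a degree-3 polynomial gives u(n) = 2n³ + 6n - 1.
The constant term is u(0) = -1.

-1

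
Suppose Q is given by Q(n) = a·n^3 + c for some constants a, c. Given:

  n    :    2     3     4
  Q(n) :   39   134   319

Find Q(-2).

From Q(2) = 39 and Q(3) = 134: 8a + c = 39 and 27a + c = 134.
Subtracting: 19a = 95, so a = 5; then c = 39 − 5·8 = -1.
So Q(n) = 5n³ − 1, and Q(-2) = -41.

-41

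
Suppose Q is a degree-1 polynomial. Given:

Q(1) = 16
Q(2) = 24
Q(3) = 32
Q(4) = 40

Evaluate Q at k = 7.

Write Q(k) = ak + b; the 4 given values yield a linear system in the 2 coefficients.
Solving, Q(k) = 8k + 8.
Then Q(7) = 64.

64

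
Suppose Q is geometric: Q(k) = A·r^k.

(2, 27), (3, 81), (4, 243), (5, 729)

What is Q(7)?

Consecutive ratio: 81/27 = 3, and 243/81 = 3, so r = 3.
Then A·3^2 = 27 gives A = 3, and Q(k) = 3·3^k.
Q(7) = 3·3^7 = 6561.

6561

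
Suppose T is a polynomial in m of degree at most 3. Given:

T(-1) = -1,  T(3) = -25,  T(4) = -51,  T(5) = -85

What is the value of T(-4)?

Write T(m) = am³ + bm² + cm + d; the 4 given values yield a linear system in the 4 coefficients.
Solving, the leading coefficient vanishes, and T(m) = -4m² + 2m + 5.
Then T(-4) = -67.

-67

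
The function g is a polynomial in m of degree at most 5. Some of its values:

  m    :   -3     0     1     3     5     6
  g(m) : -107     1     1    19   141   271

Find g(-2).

Write g(m) = am^5 + bm^4 + cm³ + dm² + em + p; the 6 given values yield a linear system in the 6 coefficients.
Solving, the top 2 coefficients vanish, and g(m) = 2m³ - 5m² + 3m + 1.
Then g(-2) = -41.

-41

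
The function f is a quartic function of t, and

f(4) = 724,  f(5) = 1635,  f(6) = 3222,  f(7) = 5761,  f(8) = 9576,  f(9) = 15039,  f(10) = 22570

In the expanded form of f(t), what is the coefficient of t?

-3

Write f(t) = at^4 + bt³ + ct² + dt + e; the 7 given values yield a linear system in the 5 coefficients.
Solving, f(t) = 2t^4 + 2t³ + 6t² - 3t.
The coefficient of t is -3.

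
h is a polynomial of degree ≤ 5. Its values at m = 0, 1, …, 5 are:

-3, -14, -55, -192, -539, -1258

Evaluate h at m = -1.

-4

First differences: -11, -41, -137, -347, -719. Second differences: -30, -96, -210, -372. Third differences: -66, -114, -162. Fourth differences: -48, -48.
Level-4 differences are constant, so h has degree 4.
Fitting a degree-4 polynomial gives h(m) = -2m^4 + m³ - 4m² - 6m - 3.
Then h(-1) = -4.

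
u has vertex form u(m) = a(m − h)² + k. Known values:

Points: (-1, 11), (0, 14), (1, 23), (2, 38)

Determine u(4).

86

First differences 3, 9, 15; second difference 6 = 2a, so a = 3.
Expanding, the m-coefficient is −2ah = -6h; matching it to the data gives h = -1, and then k = 11.
So u(m) = 3(m + 1)² + 11.
u(4) = 3·5² + 11 = 86.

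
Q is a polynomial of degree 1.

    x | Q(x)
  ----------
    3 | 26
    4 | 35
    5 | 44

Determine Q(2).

Write Q(x) = ax + b; the 3 given values yield a linear system in the 2 coefficients.
Solving, Q(x) = 9x - 1.
Then Q(2) = 17.

17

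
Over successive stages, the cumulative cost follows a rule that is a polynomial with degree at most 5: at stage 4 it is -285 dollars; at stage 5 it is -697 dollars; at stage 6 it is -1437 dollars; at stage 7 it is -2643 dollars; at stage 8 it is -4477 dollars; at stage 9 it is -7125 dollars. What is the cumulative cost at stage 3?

-87

Write the value at x as Q(x).
First differences: -412, -740, -1206, -1834, -2648. Second differences: -328, -466, -628, -814. Third differences: -138, -162, -186. Fourth differences: -24, -24.
Level-4 differences are constant, so Q has degree 4.
Fitting a degree-4 polynomial gives Q(x) = -x^4 - x³ + 2x² + 3.
Then Q(3) = -87.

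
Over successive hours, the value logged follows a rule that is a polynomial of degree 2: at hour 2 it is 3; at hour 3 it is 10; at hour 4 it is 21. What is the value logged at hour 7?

Write the value at n as u(n).
Write u(n) = an² + bn + c; the 3 given values yield a linear system in the 3 coefficients.
Solving, u(n) = 2n² - 3n + 1.
Then u(7) = 78.

78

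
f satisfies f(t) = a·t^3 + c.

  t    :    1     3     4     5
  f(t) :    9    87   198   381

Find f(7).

From f(1) = 9 and f(3) = 87: 1a + c = 9 and 27a + c = 87.
Subtracting: 26a = 78, so a = 3; then c = 9 − 3·1 = 6.
So f(t) = 3t³ + 6, and f(7) = 1035.

1035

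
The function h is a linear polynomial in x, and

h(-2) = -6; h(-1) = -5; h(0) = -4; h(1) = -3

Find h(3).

-1

First differences: 1, 1, 1.
Level-1 differences are constant, so h has degree 1.
Fitting a degree-1 polynomial gives h(x) = x - 4.
Then h(3) = -1.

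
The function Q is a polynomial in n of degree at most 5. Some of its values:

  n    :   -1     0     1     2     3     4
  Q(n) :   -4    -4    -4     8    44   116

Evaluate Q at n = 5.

First differences: 0, 0, 12, 36, 72. Second differences: 0, 12, 24, 36. Third differences: 12, 12, 12.
Level-3 differences are constant, so Q has degree 3.
Extending the table by one column gives the next first difference 120, so Q(5) = 116 + 120 = 236.

236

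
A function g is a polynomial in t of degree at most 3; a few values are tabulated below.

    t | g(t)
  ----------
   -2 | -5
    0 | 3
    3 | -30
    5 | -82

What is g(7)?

Write g(t) = at³ + bt² + ct + d; the 4 given values yield a linear system in the 4 coefficients.
Solving, the leading coefficient vanishes, and g(t) = -3t² - 2t + 3.
Then g(7) = -158.

-158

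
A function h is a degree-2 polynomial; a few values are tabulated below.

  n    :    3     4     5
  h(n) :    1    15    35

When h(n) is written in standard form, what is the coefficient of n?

Write h(n) = an² + bn + c; the 3 given values yield a linear system in the 3 coefficients.
Solving, h(n) = 3n² - 7n - 5.
The coefficient of n is -7.

-7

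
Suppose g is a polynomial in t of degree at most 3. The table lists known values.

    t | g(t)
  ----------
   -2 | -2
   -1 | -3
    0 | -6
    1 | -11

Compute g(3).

-27

Write g(t) = at³ + bt² + ct + d; the 4 given values yield a linear system in the 4 coefficients.
Solving, the leading coefficient vanishes, and g(t) = -t² - 4t - 6.
Then g(3) = -27.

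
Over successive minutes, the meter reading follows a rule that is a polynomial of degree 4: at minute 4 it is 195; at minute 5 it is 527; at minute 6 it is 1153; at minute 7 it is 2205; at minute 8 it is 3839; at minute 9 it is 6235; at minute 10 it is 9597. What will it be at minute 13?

27879

Write the value at n as Q(n).
First differences: 332, 626, 1052, 1634, 2396, 3362. Second differences: 294, 426, 582, 762, 966. Third differences: 132, 156, 180, 204. Fourth differences: 24, 24, 24.
Level-4 differences are constant, so Q has degree 4.
Fitting a degree-4 polynomial gives Q(n) = n^4 - 4n² - n + 7.
Then Q(13) = 27879.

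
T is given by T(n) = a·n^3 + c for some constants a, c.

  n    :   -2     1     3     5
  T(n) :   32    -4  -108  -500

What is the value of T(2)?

-32

From T(-2) = 32 and T(1) = -4: -8a + c = 32 and 1a + c = -4.
Subtracting: 9a = -36, so a = -4; then c = 32 − (-4)·(-8) = 0.
So T(n) = -4n³ + 0, and T(2) = -32.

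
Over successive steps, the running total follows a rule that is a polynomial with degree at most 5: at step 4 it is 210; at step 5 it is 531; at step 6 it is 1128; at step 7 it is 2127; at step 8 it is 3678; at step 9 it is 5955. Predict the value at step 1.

3

Write the value at n as g(n).
Write g(n) = an^5 + bn^4 + cn³ + dn² + en + p; the 6 given values yield a linear system in the 6 coefficients.
Solving, the leading coefficient vanishes, and g(n) = n^4 - n³ + 2n² - 5n + 6.
Then g(1) = 3.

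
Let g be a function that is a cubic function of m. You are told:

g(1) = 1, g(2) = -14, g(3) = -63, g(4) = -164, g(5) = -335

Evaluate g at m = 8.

-1448

First differences: -15, -49, -101, -171. Second differences: -34, -52, -70. Third differences: -18, -18.
Level-3 differences are constant, so g has degree 3.
Fitting a degree-3 polynomial gives g(m) = -3m³ + m² + 3m.
Then g(8) = -1448.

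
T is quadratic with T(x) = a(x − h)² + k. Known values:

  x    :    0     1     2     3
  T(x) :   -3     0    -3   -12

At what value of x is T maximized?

1

First differences 3, -3, -9; second difference -6 = 2a, so a = -3.
Expanding, the x-coefficient is −2ah = 6h; matching it to the data gives h = 1, and then k = 0.
So T(x) = -3(x − 1)² + 0.
Hence h = 1.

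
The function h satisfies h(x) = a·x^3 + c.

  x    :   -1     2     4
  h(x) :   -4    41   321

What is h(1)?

From h(-1) = -4 and h(2) = 41: -1a + c = -4 and 8a + c = 41.
Subtracting: 9a = 45, so a = 5; then c = -4 − 5·(-1) = 1.
So h(x) = 5x³ + 1, and h(1) = 6.

6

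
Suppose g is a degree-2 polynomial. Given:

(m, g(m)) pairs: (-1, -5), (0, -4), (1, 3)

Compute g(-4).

Write g(m) = am² + bm + c; the 3 given values yield a linear system in the 3 coefficients.
Solving, g(m) = 3m² + 4m - 4.
Then g(-4) = 28.

28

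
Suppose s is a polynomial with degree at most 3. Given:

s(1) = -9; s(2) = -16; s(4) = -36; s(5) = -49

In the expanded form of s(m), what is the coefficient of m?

Write s(m) = am³ + bm² + cm + d; the 4 given values yield a linear system in the 4 coefficients.
Solving, the leading coefficient vanishes, and s(m) = -m² - 4m - 4.
The coefficient of m is -4.

-4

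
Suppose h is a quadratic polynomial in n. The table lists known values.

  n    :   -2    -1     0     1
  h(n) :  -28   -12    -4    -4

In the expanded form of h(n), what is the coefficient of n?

First differences: 16, 8, 0. Second differences: -8, -8.
Level-2 differences are constant, so h has degree 2.
Fitting a degree-2 polynomial gives h(n) = -4n² + 4n - 4.
The coefficient of n is 4.

4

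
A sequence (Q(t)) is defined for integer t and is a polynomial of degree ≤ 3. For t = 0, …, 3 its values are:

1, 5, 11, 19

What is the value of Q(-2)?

First differences: 4, 6, 8. Second differences: 2, 2.
Level-2 differences are constant, so Q has degree 2.
Fitting a degree-2 polynomial gives Q(t) = t² + 3t + 1.
Then Q(-2) = -1.

-1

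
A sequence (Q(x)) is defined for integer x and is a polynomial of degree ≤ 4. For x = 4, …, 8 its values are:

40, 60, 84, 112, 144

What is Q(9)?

Write Q(x) = ax^4 + bx³ + cx² + dx + e; the 5 given values yield a linear system in the 5 coefficients.
Solving, the top 2 coefficients vanish, and Q(x) = 2x² + 2x.
Then Q(9) = 180.

180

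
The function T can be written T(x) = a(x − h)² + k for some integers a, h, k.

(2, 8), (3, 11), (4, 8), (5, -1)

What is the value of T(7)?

First differences 3, -3, -9; second difference -6 = 2a, so a = -3.
Expanding, the x-coefficient is −2ah = 6h; matching it to the data gives h = 3, and then k = 11.
So T(x) = -3(x − 3)² + 11.
T(7) = -3·4² + 11 = -37.

-37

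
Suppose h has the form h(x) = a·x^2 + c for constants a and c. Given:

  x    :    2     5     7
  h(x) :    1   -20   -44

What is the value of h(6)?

From h(2) = 1 and h(5) = -20: 4a + c = 1 and 25a + c = -20.
Subtracting: 21a = -21, so a = -1; then c = 1 − (-1)·4 = 5.
So h(x) = -1x² + 5, and h(6) = -31.

-31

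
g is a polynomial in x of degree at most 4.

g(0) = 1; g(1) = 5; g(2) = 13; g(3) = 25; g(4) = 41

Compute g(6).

Write g(x) = ax^4 + bx³ + cx² + dx + e; the 5 given values yield a linear system in the 5 coefficients.
Solving, the top 2 coefficients vanish, and g(x) = 2x² + 2x + 1.
Then g(6) = 85.

85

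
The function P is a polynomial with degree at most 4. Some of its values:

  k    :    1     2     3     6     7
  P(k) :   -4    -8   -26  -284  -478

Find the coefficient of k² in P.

Write P(k) = ak^4 + bk³ + ck² + dk + e; the 5 given values yield a linear system in the 5 coefficients.
Solving, the leading coefficient vanishes, and P(k) = -2k³ + 5k² - 5k - 2.
The coefficient of k² is 5.

5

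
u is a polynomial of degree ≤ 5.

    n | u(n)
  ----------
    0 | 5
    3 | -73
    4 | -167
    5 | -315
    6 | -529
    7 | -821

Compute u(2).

Write u(n) = an^5 + bn^4 + cn³ + dn² + en + p; the 6 given values yield a linear system in the 6 coefficients.
Solving, the top 2 coefficients vanish, and u(n) = -2n³ - 3n² + n + 5.
Then u(2) = -21.

-21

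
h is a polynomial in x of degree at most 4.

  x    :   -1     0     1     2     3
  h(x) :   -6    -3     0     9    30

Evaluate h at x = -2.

-15

First differences: 3, 3, 9, 21. Second differences: 0, 6, 12. Third differences: 6, 6.
Level-3 differences are constant, so h has degree 3.
Fitting a degree-3 polynomial gives h(x) = x³ + 2x - 3.
Then h(-2) = -15.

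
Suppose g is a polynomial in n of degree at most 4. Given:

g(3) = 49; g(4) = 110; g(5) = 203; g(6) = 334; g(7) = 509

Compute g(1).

First differences: 61, 93, 131, 175. Second differences: 32, 38, 44. Third differences: 6, 6.
Level-3 differences are constant, so g has degree 3.
Fitting a degree-3 polynomial gives g(n) = n³ + 4n² - 4n - 2.
Then g(1) = -1.

-1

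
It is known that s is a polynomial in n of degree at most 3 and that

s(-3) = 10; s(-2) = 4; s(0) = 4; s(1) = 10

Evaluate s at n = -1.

2

Write s(n) = an³ + bn² + cn + d; the 4 given values yield a linear system in the 4 coefficients.
Solving, the leading coefficient vanishes, and s(n) = 2n² + 4n + 4.
Then s(-1) = 2.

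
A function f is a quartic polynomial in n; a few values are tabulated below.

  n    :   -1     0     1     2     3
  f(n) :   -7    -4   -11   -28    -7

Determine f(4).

Write f(n) = an^4 + bn³ + cn² + dn + e; the 5 given values yield a linear system in the 5 coefficients.
Solving, f(n) = 2n^4 - 4n³ - 7n² + 2n - 4.
Then f(4) = 148.

148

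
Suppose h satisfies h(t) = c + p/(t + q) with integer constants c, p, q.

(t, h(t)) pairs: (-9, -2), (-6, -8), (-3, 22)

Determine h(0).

7

(h(t) − c)(t + q) = p for each data point; the three points give a linear system in c and q, then p follows.
Solving: c = 2, q = 4, p = 20, so h(t) = 2 + 20/(t + 4).
Then h(0) = 2 + 20/4 = 7.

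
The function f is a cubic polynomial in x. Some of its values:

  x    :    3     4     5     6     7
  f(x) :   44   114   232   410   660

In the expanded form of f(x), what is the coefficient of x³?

First differences: 70, 118, 178, 250. Second differences: 48, 60, 72. Third differences: 12, 12.
Level-3 differences are constant, so f has degree 3.
Fitting a degree-3 polynomial gives f(x) = 2x³ - 4x + 2.
The coefficient of x³ is 2.

2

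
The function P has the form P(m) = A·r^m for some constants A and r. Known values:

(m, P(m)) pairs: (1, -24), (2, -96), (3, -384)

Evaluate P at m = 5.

-6144

Consecutive ratio: -96/(-24) = 4, and -384/(-96) = 4, so r = 4.
Then A·4^1 = -24 gives A = -6, and P(m) = -6·4^m.
P(5) = -6·4^5 = -6144.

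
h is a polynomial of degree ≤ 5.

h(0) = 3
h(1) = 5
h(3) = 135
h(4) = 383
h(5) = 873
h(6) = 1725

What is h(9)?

8013

Write h(t) = at^5 + bt^4 + ct³ + dt² + et + p; the 6 given values yield a linear system in the 6 coefficients.
Solving, the leading coefficient vanishes, and h(t) = t^4 + 2t³ - t + 3.
Then h(9) = 8013.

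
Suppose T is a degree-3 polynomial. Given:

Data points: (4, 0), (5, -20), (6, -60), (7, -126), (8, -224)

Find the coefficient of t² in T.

5

Write T(t) = at³ + bt² + ct + d; the 5 given values yield a linear system in the 4 coefficients.
Solving, T(t) = -t³ + 5t² - 4t.
The coefficient of t² is 5.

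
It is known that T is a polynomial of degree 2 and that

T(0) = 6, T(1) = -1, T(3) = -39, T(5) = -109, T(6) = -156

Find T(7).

Write T(m) = am² + bm + c; the 5 given values yield a linear system in the 3 coefficients.
Solving, T(m) = -4m² - 3m + 6.
Then T(7) = -211.

-211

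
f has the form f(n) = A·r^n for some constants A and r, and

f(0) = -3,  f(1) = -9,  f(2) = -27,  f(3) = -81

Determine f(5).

-729

Consecutive ratio: -9/(-3) = 3, and -27/(-9) = 3, so r = 3.
Then A·3^0 = -3 gives A = -3, and f(n) = -3·3^n.
f(5) = -3·3^5 = -729.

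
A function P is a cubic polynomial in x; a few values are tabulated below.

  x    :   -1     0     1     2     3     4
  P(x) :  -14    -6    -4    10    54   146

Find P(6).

Write P(x) = ax³ + bx² + cx + d; the 6 given values yield a linear system in the 4 coefficients.
Solving, P(x) = 3x³ - 3x² + 2x - 6.
Then P(6) = 546.

546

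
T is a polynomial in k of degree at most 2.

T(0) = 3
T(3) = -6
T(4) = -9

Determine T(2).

Write T(k) = ak² + bk + c; the 3 given values yield a linear system in the 3 coefficients.
Solving, the leading coefficient vanishes, and T(k) = -3k + 3.
Then T(2) = -3.

-3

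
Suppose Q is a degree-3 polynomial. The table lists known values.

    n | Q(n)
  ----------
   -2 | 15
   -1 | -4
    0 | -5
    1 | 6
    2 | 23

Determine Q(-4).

131

Write Q(n) = an³ + bn² + cn + d; the 5 given values yield a linear system in the 4 coefficients.
Solving, Q(n) = -n³ + 6n² + 6n - 5.
Then Q(-4) = 131.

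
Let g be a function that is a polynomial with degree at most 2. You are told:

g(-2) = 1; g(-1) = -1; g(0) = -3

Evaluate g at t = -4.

5

First differences: -2, -2.
Level-1 differences are constant, so g has degree 1.
Fitting a degree-1 polynomial gives g(t) = -2t - 3.
Then g(-4) = 5.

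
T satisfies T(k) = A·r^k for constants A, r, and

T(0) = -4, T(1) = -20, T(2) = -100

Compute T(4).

Consecutive ratio: -20/(-4) = 5, and -100/(-20) = 5, so r = 5.
Then A·5^0 = -4 gives A = -4, and T(k) = -4·5^k.
T(4) = -4·5^4 = -2500.

-2500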